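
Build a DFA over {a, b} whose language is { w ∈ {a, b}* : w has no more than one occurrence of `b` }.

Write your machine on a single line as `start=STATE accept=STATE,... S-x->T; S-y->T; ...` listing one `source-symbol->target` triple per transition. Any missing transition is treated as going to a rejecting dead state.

Count `b`s, saturating at 2: state S0 means no `b` yet, S1 means one `b` seen, S2 means more than one. Each `b` increments (capped at S2); other symbols loop. Accept from {S0, S1}.
3 states suffice.
        a   b  
>* S0   S0  S1 
 * S1   S1  S2 
   S2   S2  S2 
(> = start, * = accepting)

start=S0; accept=S0,S1; S0-a->S0; S0-b->S1; S1-a->S1; S1-b->S2; S2-a->S2; S2-b->S2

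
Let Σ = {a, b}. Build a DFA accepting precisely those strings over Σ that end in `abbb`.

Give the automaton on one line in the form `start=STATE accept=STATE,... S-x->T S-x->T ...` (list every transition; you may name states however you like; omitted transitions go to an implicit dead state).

Let each state record the length of the longest suffix of the input read so far that is also a prefix of `abbb`. s1 means the last symbol is `a`; s2 means the last 2 symbols are `ab`; s3 means the last 3 symbols are `abb`; s4 means the last 4 symbols are `abbb`. Accept only at s4, where the string currently ends in `abbb`.
        a   b  
>  s0   s1  s0 
   s1   s1  s2 
   s2   s1  s3 
   s3   s1  s4 
 * s4   s1  s0 
(> = start, * = accepting)

start=s0 accept=s4 s0-a->s1 s0-b->s0 s1-a->s1 s1-b->s2 s2-a->s1 s2-b->s3 s3-a->s1 s3-b->s4 s4-a->s1 s4-b->s0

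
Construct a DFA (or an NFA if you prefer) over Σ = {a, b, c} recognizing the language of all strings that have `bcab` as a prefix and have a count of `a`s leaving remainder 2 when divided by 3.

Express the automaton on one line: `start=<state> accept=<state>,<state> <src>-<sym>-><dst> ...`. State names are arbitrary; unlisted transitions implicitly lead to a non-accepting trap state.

start=q0 accept=q8 q0-a->q1 q0-b->q2 q0-c->q3 q1-a->q4 q1-b->q1 q1-c->q1 q2-a->q1 q2-b->q3 q2-c->q5 q3-a->q1 q3-b->q3 q3-c->q3 q4-a->q3 q4-b->q4 q4-c->q4 q5-a->q6 q5-b->q3 q5-c->q3 q6-a->q4 q6-b->q7 q6-c->q1 q7-a->q8 q7-b->q7 q7-c->q7 q8-a->q9 q8-b->q8 q8-c->q8 q9-a->q7 q9-b->q9 q9-c->q9

Build one automaton per condition and run them in lockstep. One (6 states) tracks whether the input so far still matches the prefix `bcab`; the other (3 states) tracks the count of `a`s modulo 3. Each combined state is a pair, one component from each; accept when both components accept.
With 10 states:
        a   b   c  
>  q0   q1  q2  q3 
   q1   q4  q1  q1 
   q2   q1  q3  q5 
   q3   q1  q3  q3 
   q4   q3  q4  q4 
   q5   q6  q3  q3 
   q6   q4  q7  q1 
   q7   q8  q7  q7 
 * q8   q9  q8  q8 
   q9   q7  q9  q9 
(> = start, * = accepting)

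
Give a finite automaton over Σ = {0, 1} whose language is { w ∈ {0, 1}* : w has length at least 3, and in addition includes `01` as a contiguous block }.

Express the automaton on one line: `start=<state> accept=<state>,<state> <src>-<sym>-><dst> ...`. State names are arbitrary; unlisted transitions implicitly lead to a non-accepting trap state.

Build one automaton per condition and run them in lockstep. The first has 5 states tracking the input length, saturating at 4; the second has 3 states tracking whether and how much of `01` has been seen. A product state is a pair (one from each), accepting exactly when both do. After merging equivalent states the machine shrinks.
        0   1  
>  q0   q1  q2 
   q1   q3  q4 
   q2   q3  q2 
   q3   q3  q5 
   q4   q5  q5 
 * q5   q5  q5 
(> = start, * = accepting)

start=q0 accept=q5 q0-0->q1 q0-1->q2 q1-0->q3 q1-1->q4 q2-0->q3 q2-1->q2 q3-0->q3 q3-1->q5 q4-0->q5 q4-1->q5 q5-0->q5 q5-1->q5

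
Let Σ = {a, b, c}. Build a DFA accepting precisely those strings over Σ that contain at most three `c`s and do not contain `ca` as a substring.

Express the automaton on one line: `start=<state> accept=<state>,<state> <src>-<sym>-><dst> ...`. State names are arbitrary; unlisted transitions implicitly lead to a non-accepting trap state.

Handle the two conditions separately and then intersect. The first has 5 states tracking the count of `c`s, saturating at 4; the second has 3 states tracking partial matches of the forbidden pattern `ca`. A product state is a pair (one from each), accepting exactly when both do. Minimizing collapses redundant product states.
With 8 states:
        a   b   c  
>* S0   S0  S0  S1 
 * S1   S2  S3  S4 
   S2   S2  S2  S2 
 * S3   S3  S3  S4 
 * S4   S2  S5  S6 
 * S5   S5  S5  S6 
 * S6   S2  S7  S2 
 * S7   S7  S7  S2 
(> = start, * = accepting)

start=S0 accept=S0,S1,S3,S4,S5,S6,S7 S0-a->S0 S0-b->S0 S0-c->S1 S1-a->S2 S1-b->S3 S1-c->S4 S2-a->S2 S2-b->S2 S2-c->S2 S3-a->S3 S3-b->S3 S3-c->S4 S4-a->S2 S4-b->S5 S4-c->S6 S5-a->S5 S5-b->S5 S5-c->S6 S6-a->S2 S6-b->S7 S6-c->S2 S7-a->S7 S7-b->S7 S7-c->S2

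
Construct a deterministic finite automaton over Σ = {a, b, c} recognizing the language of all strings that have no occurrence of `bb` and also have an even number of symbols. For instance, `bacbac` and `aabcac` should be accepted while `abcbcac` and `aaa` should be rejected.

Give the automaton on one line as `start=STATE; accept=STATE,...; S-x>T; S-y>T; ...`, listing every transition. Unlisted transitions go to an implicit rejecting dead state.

start=q0; accept=q0,q3; q0-a>q1; q0-b>q2; q0-c>q1; q1-a>q0; q1-b>q3; q1-c>q0; q2-a>q0; q2-b>q4; q2-c>q0; q3-a>q1; q3-b>q4; q3-c>q1; q4-a>q4; q4-b>q4; q4-c>q4

Build one automaton per condition and run them in lockstep. One (3 states) tracks partial matches of the forbidden pattern `bb`; the other (2 states) tracks the input length modulo 2. Each combined state is a pair, one component from each; accept when both components accept. Minimizing collapses redundant product states.
5 states suffice.
        a   b   c  
>* q0   q1  q2  q1 
   q1   q0  q3  q0 
   q2   q0  q4  q0 
 * q3   q1  q4  q1 
   q4   q4  q4  q4 
(> = start, * = accepting)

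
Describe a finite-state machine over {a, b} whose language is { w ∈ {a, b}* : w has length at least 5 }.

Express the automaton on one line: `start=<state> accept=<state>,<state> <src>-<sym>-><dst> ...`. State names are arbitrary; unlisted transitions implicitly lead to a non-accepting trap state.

start=s0 accept=s5,s6 s0-a->s1 s0-b->s1 s1-a->s2 s1-b->s2 s2-a->s3 s2-b->s3 s3-a->s4 s3-b->s4 s4-a->s5 s4-b->s5 s5-a->s6 s5-b->s6 s6-a->s6 s6-b->s6

We only need to distinguish lengths 0, 1, …, 5, and '>5'. Chain s0 → s1 → s2 → s3 → s4 → s5 → s6 on every symbol, with s6 looping. Accepting states: {s5, s6}.
        a   b  
>  s0   s1  s1 
   s1   s2  s2 
   s2   s3  s3 
   s3   s4  s4 
   s4   s5  s5 
 * s5   s6  s6 
 * s6   s6  s6 
(> = start, * = accepting)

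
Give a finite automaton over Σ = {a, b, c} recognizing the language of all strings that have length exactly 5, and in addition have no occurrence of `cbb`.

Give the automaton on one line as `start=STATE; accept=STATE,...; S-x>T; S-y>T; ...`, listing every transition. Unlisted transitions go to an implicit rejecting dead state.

start=s0; accept=s12; s0-a>s1; s0-b>s1; s0-c>s2; s1-a>s3; s1-b>s3; s1-c>s4; s2-a>s3; s2-b>s5; s2-c>s4; s3-a>s6; s3-b>s6; s3-c>s7; s4-a>s6; s4-b>s8; s4-c>s7; s5-a>s6; s5-b>s9; s5-c>s7; s6-a>s10; s6-b>s10; s6-c>s10; s7-a>s10; s7-b>s11; s7-c>s10; s8-a>s10; s8-b>s9; s8-c>s10; s9-a>s9; s9-b>s9; s9-c>s9; s10-a>s12; s10-b>s12; s10-c>s12; s11-a>s12; s11-b>s9; s11-c>s12; s12-a>s9; s12-b>s9; s12-c>s9

Build one automaton per condition and run them in lockstep. The first has 7 states tracking the input length, saturating at 6; the second has 4 states tracking partial matches of the forbidden pattern `cbb`. A product state is a pair (one from each), accepting exactly when both do. After merging equivalent states the machine shrinks.
With 13 states:
          a    b    c  
>  s0     s1   s1   s2 
   s1     s3   s3   s4 
   s2     s3   s5   s4 
   s3     s6   s6   s7 
   s4     s6   s8   s7 
   s5     s6   s9   s7 
   s6    s10  s10  s10 
   s7    s10  s11  s10 
   s8    s10   s9  s10 
   s9     s9   s9   s9 
   s10   s12  s12  s12 
   s11   s12   s9  s12 
 * s12    s9   s9   s9 
(> = start, * = accepting)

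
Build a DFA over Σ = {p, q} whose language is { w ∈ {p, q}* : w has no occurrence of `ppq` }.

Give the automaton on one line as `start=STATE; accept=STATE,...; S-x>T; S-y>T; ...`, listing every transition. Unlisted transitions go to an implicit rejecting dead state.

start=s0; accept=s0,s1,s2; s0-p>s1; s0-q>s0; s1-p>s2; s1-q>s0; s2-p>s2; s2-q>s3; s3-p>s3; s3-q>s3

This is the complement of 'contains `ppq`'. Use the same substring-matching states — s0 through s3 holding how much of `ppq` has just been matched — but flip the accepting set: everything except the trap s3 accepts.
4 states suffice.
        p   q  
>* s0   s1  s0 
 * s1   s2  s0 
 * s2   s2  s3 
   s3   s3  s3 
(> = start, * = accepting)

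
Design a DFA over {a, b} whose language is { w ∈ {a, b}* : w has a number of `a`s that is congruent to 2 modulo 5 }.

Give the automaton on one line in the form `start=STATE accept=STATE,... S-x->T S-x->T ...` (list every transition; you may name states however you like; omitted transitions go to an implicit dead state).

start=q0 accept=q2 q0-a->q1 q0-b->q0 q1-a->q2 q1-b->q1 q2-a->q3 q2-b->q2 q3-a->q4 q3-b->q3 q4-a->q0 q4-b->q4

Keep the running count of `a`s modulo 5: each `a` advances along the cycle q0 → q1 → q2 → q3 → q4 → q0 while other symbols loop. Accept at q2.
A 5-state machine:
        a   b  
>  q0   q1  q0 
   q1   q2  q1 
 * q2   q3  q2 
   q3   q4  q3 
   q4   q0  q4 
(> = start, * = accepting)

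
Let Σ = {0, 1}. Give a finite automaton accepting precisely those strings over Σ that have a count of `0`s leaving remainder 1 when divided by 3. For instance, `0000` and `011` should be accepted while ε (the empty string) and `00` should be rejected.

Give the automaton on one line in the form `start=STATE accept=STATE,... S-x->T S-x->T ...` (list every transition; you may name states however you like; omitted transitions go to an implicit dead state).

start=s0 accept=s1 s0-0->s1 s0-1->s0 s1-0->s2 s1-1->s1 s2-0->s0 s2-1->s2

The only thing that matters is how many `0`s have appeared, reduced mod 3. Use one state per residue: s0 for 0, …, s2 for 2. Reading `0` moves to the next residue; anything else stays put. s1 is accepting.
        0   1  
>  s0   s1  s0 
 * s1   s2  s1 
   s2   s0  s2 
(> = start, * = accepting)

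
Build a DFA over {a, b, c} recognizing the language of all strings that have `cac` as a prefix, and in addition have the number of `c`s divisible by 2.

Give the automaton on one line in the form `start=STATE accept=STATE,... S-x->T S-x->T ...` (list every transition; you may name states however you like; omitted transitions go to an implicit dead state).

Handle the two conditions separately and then intersect. The first has 5 states tracking whether the input so far still matches the prefix `cac`; the second has 2 states tracking the count of `c`s modulo 2. A product state is a pair (one from each), accepting exactly when both do. Minimizing collapses redundant product states.
6 states suffice.
        a   b   c  
>  s0   s1  s1  s2 
   s1   s1  s1  s1 
   s2   s3  s1  s1 
   s3   s1  s1  s4 
 * s4   s4  s4  s5 
   s5   s5  s5  s4 
(> = start, * = accepting)

start=s0 accept=s4 s0-a->s1 s0-b->s1 s0-c->s2 s1-a->s1 s1-b->s1 s1-c->s1 s2-a->s3 s2-b->s1 s2-c->s1 s3-a->s1 s3-b->s1 s3-c->s4 s4-a->s4 s4-b->s4 s4-c->s5 s5-a->s5 s5-b->s5 s5-c->s4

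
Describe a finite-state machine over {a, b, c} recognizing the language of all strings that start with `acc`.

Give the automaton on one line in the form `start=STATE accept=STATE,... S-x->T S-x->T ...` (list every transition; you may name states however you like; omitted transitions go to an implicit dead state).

Check the first 3 symbols one by one: q0 through q2 record how many have matched `acc` so far; any wrong symbol goes to the dead state q4. After all 3 match we enter the accepting sink q3.
5 states suffice.
        a   b   c  
>  q0   q1  q4  q4 
   q1   q4  q4  q2 
   q2   q4  q4  q3 
 * q3   q3  q3  q3 
   q4   q4  q4  q4 
(> = start, * = accepting)

start=q0 accept=q3 q0-a->q1 q0-b->q4 q0-c->q4 q1-a->q4 q1-b->q4 q1-c->q2 q2-a->q4 q2-b->q4 q2-c->q3 q3-a->q3 q3-b->q3 q3-c->q3 q4-a->q4 q4-b->q4 q4-c->q4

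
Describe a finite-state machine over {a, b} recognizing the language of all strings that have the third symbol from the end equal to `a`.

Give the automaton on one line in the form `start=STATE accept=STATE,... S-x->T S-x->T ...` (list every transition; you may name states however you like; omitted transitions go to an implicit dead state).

start=S0 accept=S7,S8,S9,S10 S0-a->S1 S0-b->S2 S1-a->S3 S1-b->S4 S2-a->S5 S2-b->S6 S3-a->S7 S3-b->S8 S4-a->S9 S4-b->S10 S5-a->S11 S5-b->S12 S6-a->S13 S6-b->S14 S7-a->S7 S7-b->S8 S8-a->S9 S8-b->S10 S9-a->S11 S9-b->S12 S10-a->S13 S10-b->S14 S11-a->S7 S11-b->S8 S12-a->S9 S12-b->S10 S13-a->S11 S13-b->S12 S14-a->S13 S14-b->S14

Because acceptance depends on a position counted from the end, the machine has to buffer the most recent 3 symbols. Make each state the string of the last up-to-3 symbols read; on input `x` shift the window left and append `x`. Accept when the buffered window has length 3 and begins with `a`.
15 states suffice.
          a    b  
>  S0     S1   S2 
   S1     S3   S4 
   S2     S5   S6 
   S3     S7   S8 
   S4     S9  S10 
   S5    S11  S12 
   S6    S13  S14 
 * S7     S7   S8 
 * S8     S9  S10 
 * S9    S11  S12 
 * S10   S13  S14 
   S11    S7   S8 
   S12    S9  S10 
   S13   S11  S12 
   S14   S13  S14 
(> = start, * = accepting)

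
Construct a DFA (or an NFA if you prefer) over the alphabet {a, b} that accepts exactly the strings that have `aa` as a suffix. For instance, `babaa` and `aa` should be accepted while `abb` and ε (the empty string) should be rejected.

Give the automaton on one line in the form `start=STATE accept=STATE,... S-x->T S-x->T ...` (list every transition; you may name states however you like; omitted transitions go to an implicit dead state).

Remember how much of `aa` the current input suffix matches. State S0 means no match yet; S1 means the last symbol is `a`; S2 means the last 2 symbols are `aa`. Only S2 accepts. On a mismatch, fall back to the longest proper suffix that is still a prefix of `aa`.
3 states suffice.
        a   b  
>  S0   S1  S0 
   S1   S2  S0 
 * S2   S2  S0 
(> = start, * = accepting)

start=S0 accept=S2 S0-a->S1 S0-b->S0 S1-a->S2 S1-b->S0 S2-a->S2 S2-b->S0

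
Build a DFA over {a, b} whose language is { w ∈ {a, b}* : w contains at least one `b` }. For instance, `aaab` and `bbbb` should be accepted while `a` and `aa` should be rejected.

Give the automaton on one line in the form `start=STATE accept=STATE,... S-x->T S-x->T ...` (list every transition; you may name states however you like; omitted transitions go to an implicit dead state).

Count `b`s, saturating at 2: state q0 means no `b` yet, q1 means one `b` seen, q2 means more than one. Each `b` increments (capped at q2); other symbols loop. Accept from {q1, q2}.
3 states suffice.
        a   b  
>  q0   q0  q1 
 * q1   q1  q2 
 * q2   q2  q2 
(> = start, * = accepting)

start=q0 accept=q1,q2 q0-a->q0 q0-b->q1 q1-a->q1 q1-b->q2 q2-a->q2 q2-b->q2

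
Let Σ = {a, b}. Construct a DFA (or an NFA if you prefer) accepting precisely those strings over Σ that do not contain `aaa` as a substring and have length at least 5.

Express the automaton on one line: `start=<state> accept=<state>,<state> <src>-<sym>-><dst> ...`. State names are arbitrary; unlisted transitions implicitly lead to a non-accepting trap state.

start=S0 accept=S13,S14,S15 S0-a->S1 S0-b->S2 S1-a->S3 S1-b->S4 S2-a->S5 S2-b->S4 S3-a->S6 S3-b->S7 S4-a->S8 S4-b->S7 S5-a->S9 S5-b->S7 S6-a->S6 S6-b->S6 S7-a->S10 S7-b->S11 S8-a->S12 S8-b->S11 S9-a->S6 S9-b->S11 S10-a->S13 S10-b->S14 S11-a->S15 S11-b->S14 S12-a->S6 S12-b->S14 S13-a->S6 S13-b->S14 S14-a->S15 S14-b->S14 S15-a->S13 S15-b->S14

Run two small machines in parallel and take their product. One (4 states) tracks partial matches of the forbidden pattern `aaa`; the other (7 states) tracks the input length, saturating at 6. Each combined state is a pair, one component from each; accept when both components accept. After merging equivalent states the machine shrinks.
With 16 states:
          a    b  
>  S0     S1   S2 
   S1     S3   S4 
   S2     S5   S4 
   S3     S6   S7 
   S4     S8   S7 
   S5     S9   S7 
   S6     S6   S6 
   S7    S10  S11 
   S8    S12  S11 
   S9     S6  S11 
   S10   S13  S14 
   S11   S15  S14 
   S12    S6  S14 
 * S13    S6  S14 
 * S14   S15  S14 
 * S15   S13  S14 
(> = start, * = accepting)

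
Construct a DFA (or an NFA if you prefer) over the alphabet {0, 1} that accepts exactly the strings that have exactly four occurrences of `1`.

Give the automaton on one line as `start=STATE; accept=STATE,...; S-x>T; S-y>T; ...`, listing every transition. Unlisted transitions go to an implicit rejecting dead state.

Count `1`s, saturating at 5: states S0 through S4 mean 0 through 4 `1`s seen; S5 means more than 4. Each `1` increments (capped at S5); other symbols loop. Accept from {S4}.
        0   1  
>  S0   S0  S1 
   S1   S1  S2 
   S2   S2  S3 
   S3   S3  S4 
 * S4   S4  S5 
   S5   S5  S5 
(> = start, * = accepting)

start=S0; accept=S4; S0-0>S0; S0-1>S1; S1-0>S1; S1-1>S2; S2-0>S2; S2-1>S3; S3-0>S3; S3-1>S4; S4-0>S4; S4-1>S5; S5-0>S5; S5-1>S5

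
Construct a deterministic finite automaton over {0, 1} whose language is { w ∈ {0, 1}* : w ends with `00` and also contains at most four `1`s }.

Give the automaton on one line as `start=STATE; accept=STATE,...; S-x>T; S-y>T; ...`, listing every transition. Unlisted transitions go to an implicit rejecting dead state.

Run two small machines in parallel and take their product. The first has 3 states tracking how much of the suffix `00` has currently been matched; the second has 6 states tracking the count of `1`s, saturating at 5. A product state is a pair (one from each), accepting exactly when both do.
          0    1  
>  s0     s1   s2 
   s1     s3   s2 
   s2     s4   s5 
 * s3     s3   s2 
   s4     s6   s5 
   s5     s7   s8 
 * s6     s6   s5 
   s7     s9   s8 
   s8    s10  s11 
 * s9     s9   s8 
   s10   s12  s11 
   s11   s13  s14 
 * s12   s12  s11 
   s13   s15  s14 
   s14   s16  s14 
 * s15   s15  s14 
   s16   s17  s14 
   s17   s17  s14 
(> = start, * = accepting)

start=s0; accept=s3,s6,s9,s12,s15; s0-0>s1; s0-1>s2; s1-0>s3; s1-1>s2; s2-0>s4; s2-1>s5; s3-0>s3; s3-1>s2; s4-0>s6; s4-1>s5; s5-0>s7; s5-1>s8; s6-0>s6; s6-1>s5; s7-0>s9; s7-1>s8; s8-0>s10; s8-1>s11; s9-0>s9; s9-1>s8; s10-0>s12; s10-1>s11; s11-0>s13; s11-1>s14; s12-0>s12; s12-1>s11; s13-0>s15; s13-1>s14; s14-0>s16; s14-1>s14; s15-0>s15; s15-1>s14; s16-0>s17; s16-1>s14; s17-0>s17; s17-1>s14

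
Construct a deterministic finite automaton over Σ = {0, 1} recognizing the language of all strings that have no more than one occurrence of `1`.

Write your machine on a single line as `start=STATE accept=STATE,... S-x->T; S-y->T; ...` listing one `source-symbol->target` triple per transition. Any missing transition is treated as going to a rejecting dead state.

Only the number of `1`s matters, and only up to 2. Make a chain S0 → S1 → S2 advanced by each `1` (with S2 absorbing); every other symbol self-loops. The accepting set is {S0, S1}.
A 3-state machine:
        0   1  
>* S0   S0  S1 
 * S1   S1  S2 
   S2   S2  S2 
(> = start, * = accepting)

start=S0; accept=S0,S1; S0-0->S0; S0-1->S1; S1-0->S1; S1-1->S2; S2-0->S2; S2-1->S2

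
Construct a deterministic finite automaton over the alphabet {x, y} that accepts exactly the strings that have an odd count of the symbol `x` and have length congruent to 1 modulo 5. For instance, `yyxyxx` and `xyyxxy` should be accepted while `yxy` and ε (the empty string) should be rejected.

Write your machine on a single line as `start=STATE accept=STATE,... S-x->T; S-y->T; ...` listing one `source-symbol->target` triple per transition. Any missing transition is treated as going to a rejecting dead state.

Run two small machines in parallel and take their product. One (2 states) tracks the count of `x`s modulo 2; the other (5 states) tracks the input length modulo 5. Each combined state is a pair, one component from each; accept when both components accept.
10 states suffice.
        x   y  
>  q0   q1  q2 
 * q1   q3  q4 
   q2   q4  q3 
   q3   q5  q6 
   q4   q6  q5 
   q5   q7  q8 
   q6   q8  q7 
   q7   q9  q0 
   q8   q0  q9 
   q9   q2  q1 
(> = start, * = accepting)

start=q0; accept=q1; q0-x->q1; q0-y->q2; q1-x->q3; q1-y->q4; q2-x->q4; q2-y->q3; q3-x->q5; q3-y->q6; q4-x->q6; q4-y->q5; q5-x->q7; q5-y->q8; q6-x->q8; q6-y->q7; q7-x->q9; q7-y->q0; q8-x->q0; q8-y->q9; q9-x->q2; q9-y->q1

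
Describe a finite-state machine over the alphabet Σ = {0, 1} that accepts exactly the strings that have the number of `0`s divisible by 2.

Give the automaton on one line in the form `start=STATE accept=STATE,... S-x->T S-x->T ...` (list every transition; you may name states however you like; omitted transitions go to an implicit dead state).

start=S0 accept=S0 S0-0->S1 S0-1->S0 S1-0->S0 S1-1->S1

The only thing that matters is how many `0`s have appeared, reduced mod 2. Use one state per residue: S0 for 0, …, S1 for 1. Reading `0` moves to the next residue; anything else stays put. S0 is accepting.
A 2-state machine:
        0   1  
>* S0   S1  S0 
   S1   S0  S1 
(> = start, * = accepting)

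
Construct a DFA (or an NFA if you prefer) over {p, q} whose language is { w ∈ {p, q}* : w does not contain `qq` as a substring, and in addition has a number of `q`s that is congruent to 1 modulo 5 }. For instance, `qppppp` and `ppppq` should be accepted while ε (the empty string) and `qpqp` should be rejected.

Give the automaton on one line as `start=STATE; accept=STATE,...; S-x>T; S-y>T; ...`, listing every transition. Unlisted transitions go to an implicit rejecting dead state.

Build one automaton per condition and run them in lockstep. The first has 3 states tracking partial matches of the forbidden pattern `qq`; the second has 5 states tracking the count of `q`s modulo 5. A product state is a pair (one from each), accepting exactly when both do.
          p    q  
>  S0     S0   S1 
 * S1     S2   S3 
 * S2     S2   S4 
   S3     S3   S5 
   S4     S6   S5 
   S5     S5   S7 
   S6     S6   S8 
   S7     S7   S9 
   S8    S10   S7 
   S9     S9  S11 
   S10   S10  S12 
   S11   S11   S3 
   S12   S13   S9 
   S13   S13  S14 
   S14    S0  S11 
(> = start, * = accepting)

start=S0; accept=S1,S2; S0-p>S0; S0-q>S1; S1-p>S2; S1-q>S3; S2-p>S2; S2-q>S4; S3-p>S3; S3-q>S5; S4-p>S6; S4-q>S5; S5-p>S5; S5-q>S7; S6-p>S6; S6-q>S8; S7-p>S7; S7-q>S9; S8-p>S10; S8-q>S7; S9-p>S9; S9-q>S11; S10-p>S10; S10-q>S12; S11-p>S11; S11-q>S3; S12-p>S13; S12-q>S9; S13-p>S13; S13-q>S14; S14-p>S0; S14-q>S11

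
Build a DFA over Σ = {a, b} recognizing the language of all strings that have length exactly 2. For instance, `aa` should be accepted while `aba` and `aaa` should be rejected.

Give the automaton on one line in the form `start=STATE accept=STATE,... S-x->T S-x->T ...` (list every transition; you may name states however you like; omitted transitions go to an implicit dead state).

start=q0 accept=q2 q0-a->q1 q0-b->q1 q1-a->q2 q1-b->q2 q2-a->q3 q2-b->q3 q3-a->q3 q3-b->q3

Count input length up to 3: every symbol moves from q0 toward q3, which means 'more than 2' and absorbs. Accept from {q2}.
A 4-state machine:
        a   b  
>  q0   q1  q1 
   q1   q2  q2 
 * q2   q3  q3 
   q3   q3  q3 
(> = start, * = accepting)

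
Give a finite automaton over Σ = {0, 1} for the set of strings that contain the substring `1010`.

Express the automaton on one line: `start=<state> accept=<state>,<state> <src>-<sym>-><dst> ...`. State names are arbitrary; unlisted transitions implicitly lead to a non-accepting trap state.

States q0..q3 record the length of the longest prefix of `1010` that matches the current input suffix. Reaching q4 means `1010` has been seen, and we stay there forever. Accept from q4.
5 states suffice.
        0   1  
>  q0   q0  q1 
   q1   q2  q1 
   q2   q0  q3 
   q3   q4  q1 
 * q4   q4  q4 
(> = start, * = accepting)

start=q0 accept=q4 q0-0->q0 q0-1->q1 q1-0->q2 q1-1->q1 q2-0->q0 q2-1->q3 q3-0->q4 q3-1->q1 q4-0->q4 q4-1->q4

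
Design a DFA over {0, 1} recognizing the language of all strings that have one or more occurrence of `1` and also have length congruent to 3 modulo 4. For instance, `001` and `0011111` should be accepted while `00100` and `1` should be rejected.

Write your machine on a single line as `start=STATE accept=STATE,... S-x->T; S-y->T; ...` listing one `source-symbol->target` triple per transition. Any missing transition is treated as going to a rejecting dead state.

Run two small machines in parallel and take their product. The first has 3 states tracking the count of `1`s, saturating at 2; the second has 4 states tracking the input length modulo 4. A product state is a pair (one from each), accepting exactly when both do. Equivalent product states are then merged.
With 8 states:
        0   1  
>  S0   S1  S2 
   S1   S3  S4 
   S2   S4  S4 
   S3   S5  S6 
   S4   S6  S6 
   S5   S0  S7 
 * S6   S7  S7 
   S7   S2  S2 
(> = start, * = accepting)

start=S0; accept=S6; S0-0->S1; S0-1->S2; S1-0->S3; S1-1->S4; S2-0->S4; S2-1->S4; S3-0->S5; S3-1->S6; S4-0->S6; S4-1->S6; S5-0->S0; S5-1->S7; S6-0->S7; S6-1->S7; S7-0->S2; S7-1->S2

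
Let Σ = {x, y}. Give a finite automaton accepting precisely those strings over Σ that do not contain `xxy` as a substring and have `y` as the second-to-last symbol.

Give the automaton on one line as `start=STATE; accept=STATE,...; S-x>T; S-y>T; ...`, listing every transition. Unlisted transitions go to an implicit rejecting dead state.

Build one automaton per condition and run them in lockstep. One (4 states) tracks partial matches of the forbidden pattern `xxy`; the other (7 states) tracks the last 2 symbols read. Each combined state is a pair, one component from each; accept when both components accept. Equivalent product states are then merged.
6 states suffice.
        x   y  
>  S0   S1  S2 
   S1   S3  S2 
   S2   S4  S5 
   S3   S3  S3 
 * S4   S3  S2 
 * S5   S4  S5 
(> = start, * = accepting)

start=S0; accept=S4,S5; S0-x>S1; S0-y>S2; S1-x>S3; S1-y>S2; S2-x>S4; S2-y>S5; S3-x>S3; S3-y>S3; S4-x>S3; S4-y>S2; S5-x>S4; S5-y>S5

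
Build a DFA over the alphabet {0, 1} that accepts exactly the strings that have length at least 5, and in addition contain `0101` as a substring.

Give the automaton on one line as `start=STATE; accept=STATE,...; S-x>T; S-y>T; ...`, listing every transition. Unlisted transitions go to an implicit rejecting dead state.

start=S0; accept=S9; S0-0>S1; S0-1>S2; S1-0>S3; S1-1>S4; S2-0>S3; S2-1>S2; S3-0>S3; S3-1>S5; S4-0>S6; S4-1>S2; S5-0>S7; S5-1>S2; S6-0>S3; S6-1>S8; S7-0>S3; S7-1>S9; S8-0>S9; S8-1>S9; S9-0>S9; S9-1>S9

Handle the two conditions separately and then intersect. One (7 states) tracks the input length, saturating at 6; the other (5 states) tracks whether and how much of `0101` has been seen. Each combined state is a pair, one component from each; accept when both components accept. Minimizing collapses redundant product states.
With 10 states:
        0   1  
>  S0   S1  S2 
   S1   S3  S4 
   S2   S3  S2 
   S3   S3  S5 
   S4   S6  S2 
   S5   S7  S2 
   S6   S3  S8 
   S7   S3  S9 
   S8   S9  S9 
 * S9   S9  S9 
(> = start, * = accepting)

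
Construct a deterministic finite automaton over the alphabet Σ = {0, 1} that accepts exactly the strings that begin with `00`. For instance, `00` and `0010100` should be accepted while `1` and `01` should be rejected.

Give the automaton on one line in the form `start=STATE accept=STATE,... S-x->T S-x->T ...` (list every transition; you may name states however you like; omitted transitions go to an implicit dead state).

Walk along `00` while the input agrees: from S0 take `0` to S1, and so on. Any deviation drops to the rejecting sink S3. Once S2 is reached the prefix is confirmed and every continuation is accepted.
4 states suffice.
        0   1  
>  S0   S1  S3 
   S1   S2  S3 
 * S2   S2  S2 
   S3   S3  S3 
(> = start, * = accepting)

start=S0 accept=S2 S0-0->S1 S0-1->S3 S1-0->S2 S1-1->S3 S2-0->S2 S2-1->S2 S3-0->S3 S3-1->S3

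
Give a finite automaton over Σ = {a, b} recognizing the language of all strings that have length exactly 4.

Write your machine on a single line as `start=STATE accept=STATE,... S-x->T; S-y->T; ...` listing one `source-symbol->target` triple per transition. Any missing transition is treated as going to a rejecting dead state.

Count input length up to 5: every symbol moves from s0 toward s5, which means 'more than 4' and absorbs. Accept from {s4}.
With 6 states:
        a   b  
>  s0   s1  s1 
   s1   s2  s2 
   s2   s3  s3 
   s3   s4  s4 
 * s4   s5  s5 
   s5   s5  s5 
(> = start, * = accepting)

start=s0; accept=s4; s0-a->s1; s0-b->s1; s1-a->s2; s1-b->s2; s2-a->s3; s2-b->s3; s3-a->s4; s3-b->s4; s4-a->s5; s4-b->s5; s5-a->s5; s5-b->s5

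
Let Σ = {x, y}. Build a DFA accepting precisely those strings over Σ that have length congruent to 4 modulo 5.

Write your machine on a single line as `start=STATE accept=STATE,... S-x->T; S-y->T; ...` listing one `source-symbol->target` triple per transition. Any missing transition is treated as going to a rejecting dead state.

start=q0; accept=q4; q0-x->q1; q0-y->q1; q1-x->q2; q1-y->q2; q2-x->q3; q2-y->q3; q3-x->q4; q3-y->q4; q4-x->q0; q4-y->q0

Count input length modulo 5: every symbol advances one step around the cycle q0 → q1 → q2 → q3 → q4 → q0. Accept at q4.
5 states suffice.
        x   y  
>  q0   q1  q1 
   q1   q2  q2 
   q2   q3  q3 
   q3   q4  q4 
 * q4   q0  q0 
(> = start, * = accepting)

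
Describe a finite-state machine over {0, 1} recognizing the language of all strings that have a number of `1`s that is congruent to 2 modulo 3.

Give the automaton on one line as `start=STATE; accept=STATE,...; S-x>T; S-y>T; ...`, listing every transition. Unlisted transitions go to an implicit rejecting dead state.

start=q0; accept=q2; q0-0>q0; q0-1>q1; q1-0>q1; q1-1>q2; q2-0>q2; q2-1>q0

Keep the running count of `1`s modulo 3: each `1` advances along the cycle q0 → q1 → q2 → q0 while other symbols loop. Accept at q2.
        0   1  
>  q0   q0  q1 
   q1   q1  q2 
 * q2   q2  q0 
(> = start, * = accepting)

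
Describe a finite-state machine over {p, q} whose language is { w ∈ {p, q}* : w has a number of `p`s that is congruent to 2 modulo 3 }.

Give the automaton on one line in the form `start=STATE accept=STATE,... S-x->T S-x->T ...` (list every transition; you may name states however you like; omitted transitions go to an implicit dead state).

start=S0 accept=S2 S0-p->S1 S0-q->S0 S1-p->S2 S1-q->S1 S2-p->S0 S2-q->S2

The only thing that matters is how many `p`s have appeared, reduced mod 3. Use one state per residue: S0 for 0, …, S2 for 2. Reading `p` moves to the next residue; anything else stays put. S2 is accepting.
3 states suffice.
        p   q  
>  S0   S1  S0 
   S1   S2  S1 
 * S2   S0  S2 
(> = start, * = accepting)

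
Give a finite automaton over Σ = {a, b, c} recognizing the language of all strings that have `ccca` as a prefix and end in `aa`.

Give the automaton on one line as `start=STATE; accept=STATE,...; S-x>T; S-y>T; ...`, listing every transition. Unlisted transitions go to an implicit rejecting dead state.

Handle the two conditions separately and then intersect. The first has 6 states tracking whether the input so far still matches the prefix `ccca`; the second has 3 states tracking how much of the suffix `aa` has currently been matched. A product state is a pair (one from each), accepting exactly when both do. After merging equivalent states the machine shrinks.
        a   b   c  
>  S0   S1  S1  S2 
   S1   S1  S1  S1 
   S2   S1  S1  S3 
   S3   S1  S1  S4 
   S4   S5  S1  S1 
   S5   S6  S7  S7 
 * S6   S6  S7  S7 
   S7   S5  S7  S7 
(> = start, * = accepting)

start=S0; accept=S6; S0-a>S1; S0-b>S1; S0-c>S2; S1-a>S1; S1-b>S1; S1-c>S1; S2-a>S1; S2-b>S1; S2-c>S3; S3-a>S1; S3-b>S1; S3-c>S4; S4-a>S5; S4-b>S1; S4-c>S1; S5-a>S6; S5-b>S7; S5-c>S7; S6-a>S6; S6-b>S7; S6-c>S7; S7-a>S5; S7-b>S7; S7-c>S7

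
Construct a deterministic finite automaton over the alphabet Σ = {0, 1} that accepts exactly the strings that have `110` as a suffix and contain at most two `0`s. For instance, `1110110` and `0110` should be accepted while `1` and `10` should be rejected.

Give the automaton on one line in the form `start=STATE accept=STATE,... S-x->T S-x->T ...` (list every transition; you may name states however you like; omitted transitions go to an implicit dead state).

Run two small machines in parallel and take their product. The first has 4 states tracking how much of the suffix `110` has currently been matched; the second has 4 states tracking the count of `0`s, saturating at 3. A product state is a pair (one from each), accepting exactly when both do. Minimizing collapses redundant product states.
        0   1  
>  S0   S1  S2 
   S1   S3  S4 
   S2   S1  S5 
   S3   S3  S3 
   S4   S3  S6 
   S5   S7  S5 
   S6   S8  S6 
 * S7   S3  S4 
 * S8   S3  S3 
(> = start, * = accepting)

start=S0 accept=S7,S8 S0-0->S1 S0-1->S2 S1-0->S3 S1-1->S4 S2-0->S1 S2-1->S5 S3-0->S3 S3-1->S3 S4-0->S3 S4-1->S6 S5-0->S7 S5-1->S5 S6-0->S8 S6-1->S6 S7-0->S3 S7-1->S4 S8-0->S3 S8-1->S3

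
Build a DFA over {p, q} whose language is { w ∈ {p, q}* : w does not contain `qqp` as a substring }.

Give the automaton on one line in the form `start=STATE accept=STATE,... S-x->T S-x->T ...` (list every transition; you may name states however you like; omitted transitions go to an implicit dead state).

start=A accept=A,B,C A-p->A A-q->B B-p->A B-q->C C-p->D C-q->C D-p->D D-q->D

This is the complement of 'contains `qqp`'. Use the same substring-matching states — A through D holding how much of `qqp` has just been matched — but flip the accepting set: everything except the trap D accepts.
4 states suffice.
       p  q 
>* A   A  B 
 * B   A  C 
 * C   D  C 
   D   D  D 
(> = start, * = accepting)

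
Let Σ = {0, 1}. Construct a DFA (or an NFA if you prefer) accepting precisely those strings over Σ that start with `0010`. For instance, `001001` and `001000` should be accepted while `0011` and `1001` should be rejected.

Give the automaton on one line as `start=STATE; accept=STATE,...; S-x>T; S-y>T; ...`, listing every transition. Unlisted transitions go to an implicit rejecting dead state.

start=s0; accept=s4; s0-0>s1; s0-1>s5; s1-0>s2; s1-1>s5; s2-0>s5; s2-1>s3; s3-0>s4; s3-1>s5; s4-0>s4; s4-1>s4; s5-0>s5; s5-1>s5

Walk along `0010` while the input agrees: from s0 take `0` to s1, and so on. Any deviation drops to the rejecting sink s5. Once s4 is reached the prefix is confirmed and every continuation is accepted.
        0   1  
>  s0   s1  s5 
   s1   s2  s5 
   s2   s5  s3 
   s3   s4  s5 
 * s4   s4  s4 
   s5   s5  s5 
(> = start, * = accepting)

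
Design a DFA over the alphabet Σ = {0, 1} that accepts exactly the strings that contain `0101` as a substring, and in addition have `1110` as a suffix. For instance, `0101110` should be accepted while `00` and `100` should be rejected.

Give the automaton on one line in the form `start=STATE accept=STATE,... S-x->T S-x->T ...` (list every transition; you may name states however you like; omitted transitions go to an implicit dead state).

Build one automaton per condition and run them in lockstep. The first has 5 states tracking whether and how much of `0101` has been seen; the second has 5 states tracking how much of the suffix `1110` has currently been matched. A product state is a pair (one from each), accepting exactly when both do. After merging equivalent states the machine shrinks.
With 9 states:
        0   1  
>  q0   q1  q0 
   q1   q1  q2 
   q2   q3  q0 
   q3   q1  q4 
   q4   q5  q6 
   q5   q5  q4 
   q6   q5  q7 
   q7   q8  q7 
 * q8   q5  q4 
(> = start, * = accepting)

start=q0 accept=q8 q0-0->q1 q0-1->q0 q1-0->q1 q1-1->q2 q2-0->q3 q2-1->q0 q3-0->q1 q3-1->q4 q4-0->q5 q4-1->q6 q5-0->q5 q5-1->q4 q6-0->q5 q6-1->q7 q7-0->q8 q7-1->q7 q8-0->q5 q8-1->q4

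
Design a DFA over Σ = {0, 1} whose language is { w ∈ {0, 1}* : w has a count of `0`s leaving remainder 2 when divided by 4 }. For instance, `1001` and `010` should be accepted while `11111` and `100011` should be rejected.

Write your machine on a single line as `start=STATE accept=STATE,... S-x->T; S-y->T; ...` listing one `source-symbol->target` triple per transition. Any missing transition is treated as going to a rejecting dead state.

start=S0; accept=S2; S0-0->S1; S0-1->S0; S1-0->S2; S1-1->S1; S2-0->S3; S2-1->S2; S3-0->S0; S3-1->S3

The only thing that matters is how many `0`s have appeared, reduced mod 4. Use one state per residue: S0 for 0, …, S3 for 3. Reading `0` moves to the next residue; anything else stays put. S2 is accepting.
        0   1  
>  S0   S1  S0 
   S1   S2  S1 
 * S2   S3  S2 
   S3   S0  S3 
(> = start, * = accepting)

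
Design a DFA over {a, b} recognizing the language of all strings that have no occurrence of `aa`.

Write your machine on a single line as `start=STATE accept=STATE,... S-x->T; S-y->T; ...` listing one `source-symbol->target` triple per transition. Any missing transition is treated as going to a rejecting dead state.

This is the complement of 'contains `aa`'. Use the same substring-matching states — q0 through q2 holding how much of `aa` has just been matched — but flip the accepting set: everything except the trap q2 accepts.
A 3-state machine:
        a   b  
>* q0   q1  q0 
 * q1   q2  q0 
   q2   q2  q2 
(> = start, * = accepting)

start=q0; accept=q0,q1; q0-a->q1; q0-b->q0; q1-a->q2; q1-b->q0; q2-a->q2; q2-b->q2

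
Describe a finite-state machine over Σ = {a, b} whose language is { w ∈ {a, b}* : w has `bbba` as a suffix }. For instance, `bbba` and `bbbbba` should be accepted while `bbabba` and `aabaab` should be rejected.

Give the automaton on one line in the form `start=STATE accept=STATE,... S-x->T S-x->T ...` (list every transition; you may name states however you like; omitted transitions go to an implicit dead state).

start=q0 accept=q4 q0-a->q0 q0-b->q1 q1-a->q0 q1-b->q2 q2-a->q0 q2-b->q3 q3-a->q4 q3-b->q3 q4-a->q0 q4-b->q1

Remember how much of `bbba` the current input suffix matches. State q0 means no match yet; q1 means the last symbol is `b`; q2 means the last 2 symbols are `bb`; q3 means the last 3 symbols are `bbb`; q4 means the last 4 symbols are `bbba`. Only q4 accepts. On a mismatch, fall back to the longest proper suffix that is still a prefix of `bbba`.
With 5 states:
        a   b  
>  q0   q0  q1 
   q1   q0  q2 
   q2   q0  q3 
   q3   q4  q3 
 * q4   q0  q1 
(> = start, * = accepting)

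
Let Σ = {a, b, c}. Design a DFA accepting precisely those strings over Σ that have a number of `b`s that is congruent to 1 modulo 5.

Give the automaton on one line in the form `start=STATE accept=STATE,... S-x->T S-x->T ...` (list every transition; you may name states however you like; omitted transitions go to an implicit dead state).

start=q0 accept=q1 q0-a->q0 q0-b->q1 q0-c->q0 q1-a->q1 q1-b->q2 q1-c->q1 q2-a->q2 q2-b->q3 q2-c->q2 q3-a->q3 q3-b->q4 q3-c->q3 q4-a->q4 q4-b->q0 q4-c->q4

The only thing that matters is how many `b`s have appeared, reduced mod 5. Use one state per residue: q0 for 0, …, q4 for 4. Reading `b` moves to the next residue; anything else stays put. q1 is accepting.
A 5-state machine:
        a   b   c  
>  q0   q0  q1  q0 
 * q1   q1  q2  q1 
   q2   q2  q3  q2 
   q3   q3  q4  q3 
   q4   q4  q0  q4 
(> = start, * = accepting)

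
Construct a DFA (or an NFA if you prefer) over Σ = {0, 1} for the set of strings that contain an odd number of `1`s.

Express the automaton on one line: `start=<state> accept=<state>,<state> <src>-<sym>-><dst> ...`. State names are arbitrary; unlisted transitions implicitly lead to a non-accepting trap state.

start=q0 accept=q1 q0-0->q0 q0-1->q1 q1-0->q1 q1-1->q0

Keep the running count of `1`s modulo 2: each `1` advances along the cycle q0 → q1 → q0 while other symbols loop. Accept at q1.
        0   1  
>  q0   q0  q1 
 * q1   q1  q0 
(> = start, * = accepting)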